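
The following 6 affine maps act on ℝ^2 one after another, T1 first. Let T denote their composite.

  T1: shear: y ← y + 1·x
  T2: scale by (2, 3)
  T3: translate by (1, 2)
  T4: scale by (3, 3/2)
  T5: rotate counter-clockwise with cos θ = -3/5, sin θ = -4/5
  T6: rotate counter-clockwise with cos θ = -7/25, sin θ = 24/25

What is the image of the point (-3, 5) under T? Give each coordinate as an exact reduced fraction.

T1 shear: y ← y + 1·x: (-3, 5) → (-3, 2)
T2 scale by (2, 3): (-3, 2) → (-6, 6)
T3 translate by (1, 2): (-6, 6) → (-5, 8)
T4 scale by (3, 3/2): (-5, 8) → (-15, 12)
T5 rotate counter-clockwise with cos θ = -3/5, sin θ = -4/5: (-15, 12) → (93/5, 24/5)
T6 rotate counter-clockwise with cos θ = -7/25, sin θ = 24/25: (93/5, 24/5) → (-1227/125, 2064/125)

T(p) = (-1227/125, 2064/125)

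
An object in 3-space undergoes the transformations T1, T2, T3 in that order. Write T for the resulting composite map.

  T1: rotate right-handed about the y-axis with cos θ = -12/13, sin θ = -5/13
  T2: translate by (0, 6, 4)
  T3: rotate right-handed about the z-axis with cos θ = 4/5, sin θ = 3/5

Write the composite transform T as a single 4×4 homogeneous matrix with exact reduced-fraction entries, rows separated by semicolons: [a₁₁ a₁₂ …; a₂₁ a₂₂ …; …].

T1 = [-12/13 0 -5/13 0; 0 1 0 0; 5/13 0 -12/13 0; 0 0 0 1]
T2·T1 = [-12/13 0 -5/13 0; 0 1 0 6; 5/13 0 -12/13 4; 0 0 0 1]
T3·…·T1 = [-48/65 -3/5 -4/13 -18/5; -36/65 4/5 -3/13 24/5; 5/13 0 -12/13 4; 0 0 0 1]

T = [-48/65 -3/5 -4/13 -18/5; -36/65 4/5 -3/13 24/5; 5/13 0 -12/13 4; 0 0 0 1]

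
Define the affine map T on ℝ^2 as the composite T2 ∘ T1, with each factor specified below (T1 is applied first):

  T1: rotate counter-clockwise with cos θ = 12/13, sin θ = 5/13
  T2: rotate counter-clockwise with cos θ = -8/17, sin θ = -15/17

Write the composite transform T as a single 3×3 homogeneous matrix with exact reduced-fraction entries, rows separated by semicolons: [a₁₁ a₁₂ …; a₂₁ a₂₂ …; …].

T = [-21/221 220/221 0; -220/221 -21/221 0; 0 0 1]

T1 = [12/13 -5/13 0; 5/13 12/13 0; 0 0 1]
T2·T1 = [-21/221 220/221 0; -220/221 -21/221 0; 0 0 1]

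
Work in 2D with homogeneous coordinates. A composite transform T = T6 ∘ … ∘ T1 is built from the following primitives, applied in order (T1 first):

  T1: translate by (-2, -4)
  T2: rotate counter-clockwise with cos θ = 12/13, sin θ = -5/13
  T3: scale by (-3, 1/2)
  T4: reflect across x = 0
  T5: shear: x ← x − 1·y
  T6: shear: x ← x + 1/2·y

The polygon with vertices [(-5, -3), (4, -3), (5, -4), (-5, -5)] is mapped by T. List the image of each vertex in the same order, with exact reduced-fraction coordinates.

T1 translate by (-2, -4): (-5, -3) → (-7, -7); (4, -3) → (2, -7); (5, -4) → (3, -8); (-5, -5) → (-7, -9)
T2 rotate counter-clockwise with cos θ = 12/13, sin θ = -5/13: (-7, -7) → (-119/13, -49/13); (2, -7) → (-11/13, -94/13); (3, -8) → (-4/13, -111/13); (-7, -9) → (-129/13, -73/13)
T3 scale by (-3, 1/2): (-119/13, -49/13) → (357/13, -49/26); (-11/13, -94/13) → (33/13, -47/13); (-4/13, -111/13) → (12/13, -111/26); (-129/13, -73/13) → (387/13, -73/26)
T4 reflect across x = 0: (357/13, -49/26) → (-357/13, -49/26); (33/13, -47/13) → (-33/13, -47/13); (12/13, -111/26) → (-12/13, -111/26); (387/13, -73/26) → (-387/13, -73/26)
T5 shear: x ← x − 1·y: (-357/13, -49/26) → (-665/26, -49/26); (-33/13, -47/13) → (14/13, -47/13); (-12/13, -111/26) → (87/26, -111/26); (-387/13, -73/26) → (-701/26, -73/26)
T6 shear: x ← x + 1/2·y: (-665/26, -49/26) → (-1379/52, -49/26); (14/13, -47/13) → (-19/26, -47/13); (87/26, -111/26) → (63/52, -111/26); (-701/26, -73/26) → (-1475/52, -73/26)

image vertices: (-1379/52, -49/26), (-19/26, -47/13), (63/52, -111/26), (-1475/52, -73/26)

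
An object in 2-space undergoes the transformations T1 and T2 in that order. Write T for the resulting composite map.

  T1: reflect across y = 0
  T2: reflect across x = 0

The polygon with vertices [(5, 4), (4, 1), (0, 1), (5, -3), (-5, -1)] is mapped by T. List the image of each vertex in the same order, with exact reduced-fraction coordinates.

image vertices: (-5, -4), (-4, -1), (0, -1), (-5, 3), (5, 1)

T1 reflect across y = 0: (5, 4) → (5, -4); (4, 1) → (4, -1); (0, 1) → (0, -1); (5, -3) → (5, 3); (-5, -1) → (-5, 1)
T2 reflect across x = 0: (5, -4) → (-5, -4); (4, -1) → (-4, -1); (0, -1) → (0, -1); (5, 3) → (-5, 3); (-5, 1) → (5, 1)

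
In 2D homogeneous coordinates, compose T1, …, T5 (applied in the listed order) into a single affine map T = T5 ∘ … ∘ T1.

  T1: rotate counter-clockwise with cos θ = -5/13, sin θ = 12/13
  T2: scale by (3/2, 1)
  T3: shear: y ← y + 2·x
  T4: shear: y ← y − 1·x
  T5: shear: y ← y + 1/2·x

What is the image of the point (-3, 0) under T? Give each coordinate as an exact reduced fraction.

T1 rotate counter-clockwise with cos θ = -5/13, sin θ = 12/13: (-3, 0) → (15/13, -36/13)
T2 scale by (3/2, 1): (15/13, -36/13) → (45/26, -36/13)
T3 shear: y ← y + 2·x: (45/26, -36/13) → (45/26, 9/13)
T4 shear: y ← y − 1·x: (45/26, 9/13) → (45/26, -27/26)
T5 shear: y ← y + 1/2·x: (45/26, -27/26) → (45/26, -9/52)

T(p) = (45/26, -9/52)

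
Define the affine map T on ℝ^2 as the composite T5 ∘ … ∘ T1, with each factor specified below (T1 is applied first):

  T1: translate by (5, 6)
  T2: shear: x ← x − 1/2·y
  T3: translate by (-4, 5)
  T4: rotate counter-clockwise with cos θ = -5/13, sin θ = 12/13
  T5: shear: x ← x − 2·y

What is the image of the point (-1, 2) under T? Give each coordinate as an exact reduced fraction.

T(p) = (90/13, -113/13)

T1 translate by (5, 6): (-1, 2) → (4, 8)
T2 shear: x ← x − 1/2·y: (4, 8) → (0, 8)
T3 translate by (-4, 5): (0, 8) → (-4, 13)
T4 rotate counter-clockwise with cos θ = -5/13, sin θ = 12/13: (-4, 13) → (-136/13, -113/13)
T5 shear: x ← x − 2·y: (-136/13, -113/13) → (90/13, -113/13)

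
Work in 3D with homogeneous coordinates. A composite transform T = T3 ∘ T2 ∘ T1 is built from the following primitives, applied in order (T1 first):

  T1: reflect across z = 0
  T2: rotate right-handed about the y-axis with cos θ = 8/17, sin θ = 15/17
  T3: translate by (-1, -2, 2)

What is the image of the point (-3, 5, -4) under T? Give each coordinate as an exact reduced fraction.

T1 reflect across z = 0: (-3, 5, -4) → (-3, 5, 4)
T2 rotate right-handed about the y-axis with cos θ = 8/17, sin θ = 15/17: (-3, 5, 4) → (36/17, 5, 77/17)
T3 translate by (-1, -2, 2): (36/17, 5, 77/17) → (19/17, 3, 111/17)

T(p) = (19/17, 3, 111/17)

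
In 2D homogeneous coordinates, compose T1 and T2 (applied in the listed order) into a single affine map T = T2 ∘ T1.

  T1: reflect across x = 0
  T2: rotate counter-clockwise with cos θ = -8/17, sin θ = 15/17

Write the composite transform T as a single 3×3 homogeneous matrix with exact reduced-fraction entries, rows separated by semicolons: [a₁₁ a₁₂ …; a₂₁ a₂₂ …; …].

T1 = [-1 0 0; 0 1 0; 0 0 1]
T2·T1 = [8/17 -15/17 0; -15/17 -8/17 0; 0 0 1]

T = [8/17 -15/17 0; -15/17 -8/17 0; 0 0 1]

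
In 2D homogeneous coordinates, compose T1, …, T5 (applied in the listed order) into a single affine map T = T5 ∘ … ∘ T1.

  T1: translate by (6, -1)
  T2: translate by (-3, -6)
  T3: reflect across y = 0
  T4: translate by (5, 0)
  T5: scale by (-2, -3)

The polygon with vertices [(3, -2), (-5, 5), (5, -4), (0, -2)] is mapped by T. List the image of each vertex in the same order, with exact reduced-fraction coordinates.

T1 translate by (6, -1): (3, -2) → (9, -3); (-5, 5) → (1, 4); (5, -4) → (11, -5); (0, -2) → (6, -3)
T2 translate by (-3, -6): (9, -3) → (6, -9); (1, 4) → (-2, -2); (11, -5) → (8, -11); (6, -3) → (3, -9)
T3 reflect across y = 0: (6, -9) → (6, 9); (-2, -2) → (-2, 2); (8, -11) → (8, 11); (3, -9) → (3, 9)
T4 translate by (5, 0): (6, 9) → (11, 9); (-2, 2) → (3, 2); (8, 11) → (13, 11); (3, 9) → (8, 9)
T5 scale by (-2, -3): (11, 9) → (-22, -27); (3, 2) → (-6, -6); (13, 11) → (-26, -33); (8, 9) → (-16, -27)

image vertices: (-22, -27), (-6, -6), (-26, -33), (-16, -27)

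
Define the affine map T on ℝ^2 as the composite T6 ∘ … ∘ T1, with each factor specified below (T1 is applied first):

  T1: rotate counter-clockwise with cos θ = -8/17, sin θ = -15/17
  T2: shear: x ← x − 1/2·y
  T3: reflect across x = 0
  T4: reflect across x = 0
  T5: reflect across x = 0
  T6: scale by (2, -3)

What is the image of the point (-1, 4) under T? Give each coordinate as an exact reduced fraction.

T(p) = (-9, 3)

T1 rotate counter-clockwise with cos θ = -8/17, sin θ = -15/17: (-1, 4) → (4, -1)
T2 shear: x ← x − 1/2·y: (4, -1) → (9/2, -1)
T3 reflect across x = 0: (9/2, -1) → (-9/2, -1)
T4 reflect across x = 0: (-9/2, -1) → (9/2, -1)
T5 reflect across x = 0: (9/2, -1) → (-9/2, -1)
T6 scale by (2, -3): (-9/2, -1) → (-9, 3)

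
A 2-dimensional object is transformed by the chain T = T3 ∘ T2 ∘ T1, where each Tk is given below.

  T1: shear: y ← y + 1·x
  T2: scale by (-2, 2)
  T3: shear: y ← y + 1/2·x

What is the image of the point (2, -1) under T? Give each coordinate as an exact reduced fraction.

T(p) = (-4, 0)

T1 shear: y ← y + 1·x: (2, -1) → (2, 1)
T2 scale by (-2, 2): (2, 1) → (-4, 2)
T3 shear: y ← y + 1/2·x: (-4, 2) → (-4, 0)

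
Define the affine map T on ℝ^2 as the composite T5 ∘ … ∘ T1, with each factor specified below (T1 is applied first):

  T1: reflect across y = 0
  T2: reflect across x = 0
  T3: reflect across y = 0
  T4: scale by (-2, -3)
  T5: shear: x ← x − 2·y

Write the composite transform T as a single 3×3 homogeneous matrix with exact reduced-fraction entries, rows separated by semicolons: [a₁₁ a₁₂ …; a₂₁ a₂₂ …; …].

T1 = [1 0 0; 0 -1 0; 0 0 1]
T2·T1 = [-1 0 0; 0 -1 0; 0 0 1]
T3·…·T1 = [-1 0 0; 0 1 0; 0 0 1]
T4·…·T1 = [2 0 0; 0 -3 0; 0 0 1]
T5·…·T1 = [2 6 0; 0 -3 0; 0 0 1]

T = [2 6 0; 0 -3 0; 0 0 1]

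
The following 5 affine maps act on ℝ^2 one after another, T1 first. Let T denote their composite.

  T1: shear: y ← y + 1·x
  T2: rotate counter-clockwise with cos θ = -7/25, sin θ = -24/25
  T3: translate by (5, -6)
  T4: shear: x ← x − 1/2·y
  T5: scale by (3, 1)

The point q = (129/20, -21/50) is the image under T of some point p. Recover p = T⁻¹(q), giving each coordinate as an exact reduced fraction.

p = (-9/2, 0)

T1 = [1 0 0; 1 1 0; 0 0 1]
T2·T1 = [17/25 24/25 0; -31/25 -7/25 0; 0 0 1]
T3·…·T1 = [17/25 24/25 5; -31/25 -7/25 -6; 0 0 1]
T4·…·T1 = [13/10 11/10 8; -31/25 -7/25 -6; 0 0 1]
T5·…·T1 = [39/10 33/10 24; -31/25 -7/25 -6; 0 0 1]
det M = 3; M⁻¹ = [-7/75 -11/10 -109/25; 31/75 13/10 -53/25; 0 0 1]
M⁻¹ · (129/20, -21/50)ᵀ = (-9/2, 0)ᵀ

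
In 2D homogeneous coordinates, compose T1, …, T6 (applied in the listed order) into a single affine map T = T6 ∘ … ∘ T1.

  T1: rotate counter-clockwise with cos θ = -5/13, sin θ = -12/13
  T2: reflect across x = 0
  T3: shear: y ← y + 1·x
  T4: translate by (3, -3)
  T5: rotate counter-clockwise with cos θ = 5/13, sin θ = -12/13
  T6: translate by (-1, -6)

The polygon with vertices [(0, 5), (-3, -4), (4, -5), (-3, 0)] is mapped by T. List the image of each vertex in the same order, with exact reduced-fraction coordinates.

T1 rotate counter-clockwise with cos θ = -5/13, sin θ = -12/13: (0, 5) → (60/13, -25/13); (-3, -4) → (-33/13, 56/13); (4, -5) → (-80/13, -23/13); (-3, 0) → (15/13, 36/13)
T2 reflect across x = 0: (60/13, -25/13) → (-60/13, -25/13); (-33/13, 56/13) → (33/13, 56/13); (-80/13, -23/13) → (80/13, -23/13); (15/13, 36/13) → (-15/13, 36/13)
T3 shear: y ← y + 1·x: (-60/13, -25/13) → (-60/13, -85/13); (33/13, 56/13) → (33/13, 89/13); (80/13, -23/13) → (80/13, 57/13); (-15/13, 36/13) → (-15/13, 21/13)
T4 translate by (3, -3): (-60/13, -85/13) → (-21/13, -124/13); (33/13, 89/13) → (72/13, 50/13); (80/13, 57/13) → (119/13, 18/13); (-15/13, 21/13) → (24/13, -18/13)
T5 rotate counter-clockwise with cos θ = 5/13, sin θ = -12/13: (-21/13, -124/13) → (-1593/169, -368/169); (72/13, 50/13) → (960/169, -614/169); (119/13, 18/13) → (811/169, -1338/169); (24/13, -18/13) → (-96/169, -378/169)
T6 translate by (-1, -6): (-1593/169, -368/169) → (-1762/169, -1382/169); (960/169, -614/169) → (791/169, -1628/169); (811/169, -1338/169) → (642/169, -2352/169); (-96/169, -378/169) → (-265/169, -1392/169)

image vertices: (-1762/169, -1382/169), (791/169, -1628/169), (642/169, -2352/169), (-265/169, -1392/169)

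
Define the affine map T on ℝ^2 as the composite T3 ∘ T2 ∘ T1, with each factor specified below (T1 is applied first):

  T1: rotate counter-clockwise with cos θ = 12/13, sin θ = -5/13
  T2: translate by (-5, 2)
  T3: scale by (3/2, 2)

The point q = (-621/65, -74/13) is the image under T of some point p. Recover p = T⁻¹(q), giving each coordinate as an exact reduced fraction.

p = (3/5, -5)

T1 = [12/13 5/13 0; -5/13 12/13 0; 0 0 1]
T2·T1 = [12/13 5/13 -5; -5/13 12/13 2; 0 0 1]
T3·…·T1 = [18/13 15/26 -15/2; -10/13 24/13 4; 0 0 1]
det M = 3; M⁻¹ = [8/13 -5/26 70/13; 10/39 6/13 1/13; 0 0 1]
M⁻¹ · (-621/65, -74/13)ᵀ = (3/5, -5)ᵀ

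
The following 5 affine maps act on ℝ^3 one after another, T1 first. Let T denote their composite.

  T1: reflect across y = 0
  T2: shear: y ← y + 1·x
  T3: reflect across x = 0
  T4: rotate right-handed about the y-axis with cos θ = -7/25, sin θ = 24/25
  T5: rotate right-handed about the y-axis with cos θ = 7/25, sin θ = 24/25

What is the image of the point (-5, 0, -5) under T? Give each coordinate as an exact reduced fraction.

T1 reflect across y = 0: (-5, 0, -5) → (-5, 0, -5)
T2 shear: y ← y + 1·x: (-5, 0, -5) → (-5, -5, -5)
T3 reflect across x = 0: (-5, -5, -5) → (5, -5, -5)
T4 rotate right-handed about the y-axis with cos θ = -7/25, sin θ = 24/25: (5, -5, -5) → (-31/5, -5, -17/5)
T5 rotate right-handed about the y-axis with cos θ = 7/25, sin θ = 24/25: (-31/5, -5, -17/5) → (-5, -5, 5)

T(p) = (-5, -5, 5)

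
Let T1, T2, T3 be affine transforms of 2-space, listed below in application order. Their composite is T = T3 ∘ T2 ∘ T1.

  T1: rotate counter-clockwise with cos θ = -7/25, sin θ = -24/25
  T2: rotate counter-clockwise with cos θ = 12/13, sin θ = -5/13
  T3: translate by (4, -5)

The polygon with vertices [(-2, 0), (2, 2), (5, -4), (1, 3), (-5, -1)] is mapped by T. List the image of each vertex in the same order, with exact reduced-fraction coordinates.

image vertices: (1708/325, -1119/325), (1398/325, -2539/325), (-732/325, -2074/325), (371/65, -498/65), (159/25, -12/25)

T1 rotate counter-clockwise with cos θ = -7/25, sin θ = -24/25: (-2, 0) → (14/25, 48/25); (2, 2) → (34/25, -62/25); (5, -4) → (-131/25, -92/25); (1, 3) → (13/5, -9/5); (-5, -1) → (11/25, 127/25)
T2 rotate counter-clockwise with cos θ = 12/13, sin θ = -5/13: (14/25, 48/25) → (408/325, 506/325); (34/25, -62/25) → (98/325, -914/325); (-131/25, -92/25) → (-2032/325, -449/325); (13/5, -9/5) → (111/65, -173/65); (11/25, 127/25) → (59/25, 113/25)
T3 translate by (4, -5): (408/325, 506/325) → (1708/325, -1119/325); (98/325, -914/325) → (1398/325, -2539/325); (-2032/325, -449/325) → (-732/325, -2074/325); (111/65, -173/65) → (371/65, -498/65); (59/25, 113/25) → (159/25, -12/25)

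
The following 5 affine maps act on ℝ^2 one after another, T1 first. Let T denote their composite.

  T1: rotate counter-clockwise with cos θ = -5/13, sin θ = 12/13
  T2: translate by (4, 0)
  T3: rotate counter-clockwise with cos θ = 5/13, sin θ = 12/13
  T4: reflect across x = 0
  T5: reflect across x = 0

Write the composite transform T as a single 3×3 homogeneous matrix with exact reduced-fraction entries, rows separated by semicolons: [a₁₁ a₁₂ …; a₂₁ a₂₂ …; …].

T = [-1 0 20/13; 0 -1 48/13; 0 0 1]

T1 = [-5/13 -12/13 0; 12/13 -5/13 0; 0 0 1]
T2·T1 = [-5/13 -12/13 4; 12/13 -5/13 0; 0 0 1]
T3·…·T1 = [-1 0 20/13; 0 -1 48/13; 0 0 1]
T4·…·T1 = [1 0 -20/13; 0 -1 48/13; 0 0 1]
T5·…·T1 = [-1 0 20/13; 0 -1 48/13; 0 0 1]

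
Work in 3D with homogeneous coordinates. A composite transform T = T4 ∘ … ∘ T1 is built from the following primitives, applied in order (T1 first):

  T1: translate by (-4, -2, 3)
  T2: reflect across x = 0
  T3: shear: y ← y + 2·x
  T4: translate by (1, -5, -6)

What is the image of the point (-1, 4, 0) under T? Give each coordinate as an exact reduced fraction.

T(p) = (6, 7, -3)

T1 translate by (-4, -2, 3): (-1, 4, 0) → (-5, 2, 3)
T2 reflect across x = 0: (-5, 2, 3) → (5, 2, 3)
T3 shear: y ← y + 2·x: (5, 2, 3) → (5, 12, 3)
T4 translate by (1, -5, -6): (5, 12, 3) → (6, 7, -3)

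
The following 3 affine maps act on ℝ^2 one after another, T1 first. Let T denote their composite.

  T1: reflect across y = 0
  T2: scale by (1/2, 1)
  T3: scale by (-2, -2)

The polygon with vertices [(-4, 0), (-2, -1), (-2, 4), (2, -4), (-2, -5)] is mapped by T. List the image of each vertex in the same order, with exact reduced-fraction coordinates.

T1 reflect across y = 0: (-4, 0) → (-4, 0); (-2, -1) → (-2, 1); (-2, 4) → (-2, -4); (2, -4) → (2, 4); (-2, -5) → (-2, 5)
T2 scale by (1/2, 1): (-4, 0) → (-2, 0); (-2, 1) → (-1, 1); (-2, -4) → (-1, -4); (2, 4) → (1, 4); (-2, 5) → (-1, 5)
T3 scale by (-2, -2): (-2, 0) → (4, 0); (-1, 1) → (2, -2); (-1, -4) → (2, 8); (1, 4) → (-2, -8); (-1, 5) → (2, -10)

image vertices: (4, 0), (2, -2), (2, 8), (-2, -8), (2, -10)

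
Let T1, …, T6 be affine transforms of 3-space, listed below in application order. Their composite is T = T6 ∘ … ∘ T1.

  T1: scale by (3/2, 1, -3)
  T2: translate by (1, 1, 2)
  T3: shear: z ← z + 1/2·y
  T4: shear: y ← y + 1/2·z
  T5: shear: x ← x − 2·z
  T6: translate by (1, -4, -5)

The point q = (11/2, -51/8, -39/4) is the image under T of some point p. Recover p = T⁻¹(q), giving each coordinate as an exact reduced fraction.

T1 = [3/2 0 0 0; 0 1 0 0; 0 0 -3 0; 0 0 0 1]
T2·T1 = [3/2 0 0 1; 0 1 0 1; 0 0 -3 2; 0 0 0 1]
T3·…·T1 = [3/2 0 0 1; 0 1 0 1; 0 1/2 -3 5/2; 0 0 0 1]
T4·…·T1 = [3/2 0 0 1; 0 5/4 -3/2 9/4; 0 1/2 -3 5/2; 0 0 0 1]
T5·…·T1 = [3/2 -1 6 -4; 0 5/4 -3/2 9/4; 0 1/2 -3 5/2; 0 0 0 1]
T6·…·T1 = [3/2 -1 6 -3; 0 5/4 -3/2 -7/4; 0 1/2 -3 -5/2; 0 0 0 1]
det M = -9/2; M⁻¹ = [2/3 0 4/3 16/3; 0 1 -1/2 1/2; 0 1/6 -5/12 -3/4; 0 0 0 1]
M⁻¹ · (11/2, -51/8, -39/4)ᵀ = (-4, -1, 9/4)ᵀ

p = (-4, -1, 9/4)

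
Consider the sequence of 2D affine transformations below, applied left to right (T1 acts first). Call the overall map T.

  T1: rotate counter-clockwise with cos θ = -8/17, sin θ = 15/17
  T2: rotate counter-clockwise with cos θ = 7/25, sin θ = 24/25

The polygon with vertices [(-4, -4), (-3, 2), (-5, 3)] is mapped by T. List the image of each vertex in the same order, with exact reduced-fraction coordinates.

image vertices: (1316/425, 2012/425), (1422/425, -571/425), (2341/425, -813/425)

T1 rotate counter-clockwise with cos θ = -8/17, sin θ = 15/17: (-4, -4) → (92/17, -28/17); (-3, 2) → (-6/17, -61/17); (-5, 3) → (-5/17, -99/17)
T2 rotate counter-clockwise with cos θ = 7/25, sin θ = 24/25: (92/17, -28/17) → (1316/425, 2012/425); (-6/17, -61/17) → (1422/425, -571/425); (-5/17, -99/17) → (2341/425, -813/425)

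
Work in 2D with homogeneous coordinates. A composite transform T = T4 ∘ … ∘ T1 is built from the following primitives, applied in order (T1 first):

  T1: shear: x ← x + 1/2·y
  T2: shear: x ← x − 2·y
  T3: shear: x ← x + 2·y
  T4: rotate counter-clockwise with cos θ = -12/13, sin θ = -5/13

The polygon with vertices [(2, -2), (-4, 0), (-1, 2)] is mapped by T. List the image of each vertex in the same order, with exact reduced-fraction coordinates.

image vertices: (-22/13, 19/13), (48/13, 20/13), (10/13, -24/13)

T1 shear: x ← x + 1/2·y: (2, -2) → (1, -2); (-4, 0) → (-4, 0); (-1, 2) → (0, 2)
T2 shear: x ← x − 2·y: (1, -2) → (5, -2); (-4, 0) → (-4, 0); (0, 2) → (-4, 2)
T3 shear: x ← x + 2·y: (5, -2) → (1, -2); (-4, 0) → (-4, 0); (-4, 2) → (0, 2)
T4 rotate counter-clockwise with cos θ = -12/13, sin θ = -5/13: (1, -2) → (-22/13, 19/13); (-4, 0) → (48/13, 20/13); (0, 2) → (10/13, -24/13)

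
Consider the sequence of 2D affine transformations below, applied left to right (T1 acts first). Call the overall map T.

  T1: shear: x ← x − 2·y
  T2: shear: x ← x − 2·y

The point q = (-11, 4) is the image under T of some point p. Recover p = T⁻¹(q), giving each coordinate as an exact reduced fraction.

T1 = [1 -2 0; 0 1 0; 0 0 1]
T2·T1 = [1 -4 0; 0 1 0; 0 0 1]
det M = 1; M⁻¹ = [1 4 0; 0 1 0; 0 0 1]
M⁻¹ · (-11, 4)ᵀ = (5, 4)ᵀ

p = (5, 4)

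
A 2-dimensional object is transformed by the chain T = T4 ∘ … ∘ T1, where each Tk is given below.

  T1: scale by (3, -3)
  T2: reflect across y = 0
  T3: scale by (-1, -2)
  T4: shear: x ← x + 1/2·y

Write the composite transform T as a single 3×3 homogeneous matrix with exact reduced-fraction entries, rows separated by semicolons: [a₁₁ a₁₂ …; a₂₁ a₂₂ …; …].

T = [-3 -3 0; 0 -6 0; 0 0 1]

T1 = [3 0 0; 0 -3 0; 0 0 1]
T2·T1 = [3 0 0; 0 3 0; 0 0 1]
T3·…·T1 = [-3 0 0; 0 -6 0; 0 0 1]
T4·…·T1 = [-3 -3 0; 0 -6 0; 0 0 1]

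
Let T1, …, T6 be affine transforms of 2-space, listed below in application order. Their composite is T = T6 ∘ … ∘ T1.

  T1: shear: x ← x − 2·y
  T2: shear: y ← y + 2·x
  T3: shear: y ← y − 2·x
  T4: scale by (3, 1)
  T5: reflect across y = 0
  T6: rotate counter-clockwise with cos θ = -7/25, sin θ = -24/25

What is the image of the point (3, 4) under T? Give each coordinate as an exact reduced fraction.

T1 shear: x ← x − 2·y: (3, 4) → (-5, 4)
T2 shear: y ← y + 2·x: (-5, 4) → (-5, -6)
T3 shear: y ← y − 2·x: (-5, -6) → (-5, 4)
T4 scale by (3, 1): (-5, 4) → (-15, 4)
T5 reflect across y = 0: (-15, 4) → (-15, -4)
T6 rotate counter-clockwise with cos θ = -7/25, sin θ = -24/25: (-15, -4) → (9/25, 388/25)

T(p) = (9/25, 388/25)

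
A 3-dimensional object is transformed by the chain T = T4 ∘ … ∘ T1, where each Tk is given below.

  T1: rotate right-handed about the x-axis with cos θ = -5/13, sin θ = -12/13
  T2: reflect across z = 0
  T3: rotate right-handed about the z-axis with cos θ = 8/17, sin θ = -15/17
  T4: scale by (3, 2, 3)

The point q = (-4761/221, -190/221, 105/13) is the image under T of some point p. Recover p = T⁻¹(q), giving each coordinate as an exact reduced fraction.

p = (-3, 5, -5)

T1 = [1 0 0 0; 0 -5/13 12/13 0; 0 -12/13 -5/13 0; 0 0 0 1]
T2·T1 = [1 0 0 0; 0 -5/13 12/13 0; 0 12/13 5/13 0; 0 0 0 1]
T3·…·T1 = [8/17 -75/221 180/221 0; -15/17 -40/221 96/221 0; 0 12/13 5/13 0; 0 0 0 1]
T4·…·T1 = [24/17 -225/221 540/221 0; -30/17 -80/221 192/221 0; 0 36/13 15/13 0; 0 0 0 1]
det M = -18; M⁻¹ = [8/51 -15/34 0 0; -25/221 -20/221 4/13 0; 60/221 48/221 5/39 0; 0 0 0 1]
M⁻¹ · (-4761/221, -190/221, 105/13)ᵀ = (-3, 5, -5)ᵀ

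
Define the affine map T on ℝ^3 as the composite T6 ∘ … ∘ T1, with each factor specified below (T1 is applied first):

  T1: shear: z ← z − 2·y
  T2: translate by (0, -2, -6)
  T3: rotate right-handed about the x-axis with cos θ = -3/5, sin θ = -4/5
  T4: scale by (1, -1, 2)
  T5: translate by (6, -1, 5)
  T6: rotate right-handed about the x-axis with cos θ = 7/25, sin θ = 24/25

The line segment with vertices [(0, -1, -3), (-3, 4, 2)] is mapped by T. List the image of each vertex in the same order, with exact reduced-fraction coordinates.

image vertices: (6, -2086/125, 973/125), (3, -1601/125, 1743/125)

T1 shear: z ← z − 2·y: (0, -1, -3) → (0, -1, -1); (-3, 4, 2) → (-3, 4, -6)
T2 translate by (0, -2, -6): (0, -1, -1) → (0, -3, -7); (-3, 4, -6) → (-3, 2, -12)
T3 rotate right-handed about the x-axis with cos θ = -3/5, sin θ = -4/5: (0, -3, -7) → (0, -19/5, 33/5); (-3, 2, -12) → (-3, -54/5, 28/5)
T4 scale by (1, -1, 2): (0, -19/5, 33/5) → (0, 19/5, 66/5); (-3, -54/5, 28/5) → (-3, 54/5, 56/5)
T5 translate by (6, -1, 5): (0, 19/5, 66/5) → (6, 14/5, 91/5); (-3, 54/5, 56/5) → (3, 49/5, 81/5)
T6 rotate right-handed about the x-axis with cos θ = 7/25, sin θ = 24/25: (6, 14/5, 91/5) → (6, -2086/125, 973/125); (3, 49/5, 81/5) → (3, -1601/125, 1743/125)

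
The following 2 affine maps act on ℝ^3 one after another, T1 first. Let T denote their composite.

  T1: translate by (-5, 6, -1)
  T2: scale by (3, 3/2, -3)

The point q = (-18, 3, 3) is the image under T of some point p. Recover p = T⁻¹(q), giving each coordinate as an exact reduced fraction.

p = (-1, -4, 0)

T1 = [1 0 0 -5; 0 1 0 6; 0 0 1 -1; 0 0 0 1]
T2·T1 = [3 0 0 -15; 0 3/2 0 9; 0 0 -3 3; 0 0 0 1]
det M = -27/2; M⁻¹ = [1/3 0 0 5; 0 2/3 0 -6; 0 0 -1/3 1; 0 0 0 1]
M⁻¹ · (-18, 3, 3)ᵀ = (-1, -4, 0)ᵀ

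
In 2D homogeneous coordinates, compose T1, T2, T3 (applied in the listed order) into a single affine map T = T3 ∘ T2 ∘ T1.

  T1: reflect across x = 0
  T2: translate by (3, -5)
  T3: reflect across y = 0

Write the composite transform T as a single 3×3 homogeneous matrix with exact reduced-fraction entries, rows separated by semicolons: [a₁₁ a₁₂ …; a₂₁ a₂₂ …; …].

T1 = [-1 0 0; 0 1 0; 0 0 1]
T2·T1 = [-1 0 3; 0 1 -5; 0 0 1]
T3·…·T1 = [-1 0 3; 0 -1 5; 0 0 1]

T = [-1 0 3; 0 -1 5; 0 0 1]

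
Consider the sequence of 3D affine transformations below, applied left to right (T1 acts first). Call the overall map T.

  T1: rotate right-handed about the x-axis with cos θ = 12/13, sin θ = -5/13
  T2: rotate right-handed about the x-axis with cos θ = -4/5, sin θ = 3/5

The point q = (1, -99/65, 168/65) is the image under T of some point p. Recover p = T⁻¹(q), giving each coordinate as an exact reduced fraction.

T1 = [1 0 0 0; 0 12/13 5/13 0; 0 -5/13 12/13 0; 0 0 0 1]
T2·T1 = [1 0 0 0; 0 -33/65 -56/65 0; 0 56/65 -33/65 0; 0 0 0 1]
det M = 1; M⁻¹ = [1 0 0 0; 0 -33/65 56/65 0; 0 -56/65 -33/65 0; 0 0 0 1]
M⁻¹ · (1, -99/65, 168/65)ᵀ = (1, 3, 0)ᵀ

p = (1, 3, 0)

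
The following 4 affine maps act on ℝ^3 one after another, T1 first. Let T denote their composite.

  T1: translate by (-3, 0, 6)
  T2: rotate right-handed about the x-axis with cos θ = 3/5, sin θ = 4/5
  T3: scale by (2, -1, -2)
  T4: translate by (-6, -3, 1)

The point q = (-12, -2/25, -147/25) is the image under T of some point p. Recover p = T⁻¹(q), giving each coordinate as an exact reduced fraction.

T1 = [1 0 0 -3; 0 1 0 0; 0 0 1 6; 0 0 0 1]
T2·T1 = [1 0 0 -3; 0 3/5 -4/5 -24/5; 0 4/5 3/5 18/5; 0 0 0 1]
T3·…·T1 = [2 0 0 -6; 0 -3/5 4/5 24/5; 0 -8/5 -6/5 -36/5; 0 0 0 1]
T4·…·T1 = [2 0 0 -12; 0 -3/5 4/5 9/5; 0 -8/5 -6/5 -31/5; 0 0 0 1]
det M = 4; M⁻¹ = [1/2 0 0 6; 0 -3/5 -2/5 -7/5; 0 4/5 -3/10 -33/10; 0 0 0 1]
M⁻¹ · (-12, -2/25, -147/25)ᵀ = (0, 1, -8/5)ᵀ

p = (0, 1, -8/5)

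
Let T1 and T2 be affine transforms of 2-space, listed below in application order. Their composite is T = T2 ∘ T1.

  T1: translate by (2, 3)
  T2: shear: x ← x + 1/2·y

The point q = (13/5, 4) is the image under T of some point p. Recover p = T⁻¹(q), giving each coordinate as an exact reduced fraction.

T1 = [1 0 2; 0 1 3; 0 0 1]
T2·T1 = [1 1/2 7/2; 0 1 3; 0 0 1]
det M = 1; M⁻¹ = [1 -1/2 -2; 0 1 -3; 0 0 1]
M⁻¹ · (13/5, 4)ᵀ = (-7/5, 1)ᵀ

p = (-7/5, 1)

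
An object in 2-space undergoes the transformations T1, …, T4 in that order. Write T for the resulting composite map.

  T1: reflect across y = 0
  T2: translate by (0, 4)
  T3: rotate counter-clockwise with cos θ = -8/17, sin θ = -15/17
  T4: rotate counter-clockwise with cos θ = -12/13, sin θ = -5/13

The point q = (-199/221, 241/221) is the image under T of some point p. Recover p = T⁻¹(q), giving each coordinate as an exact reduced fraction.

T1 = [1 0 0; 0 -1 0; 0 0 1]
T2·T1 = [1 0 0; 0 -1 4; 0 0 1]
T3·…·T1 = [-8/17 -15/17 60/17; -15/17 8/17 -32/17; 0 0 1]
T4·…·T1 = [21/221 220/221 -880/221; 220/221 -21/221 84/221; 0 0 1]
det M = -1; M⁻¹ = [21/221 220/221 0; 220/221 -21/221 4; 0 0 1]
M⁻¹ · (-199/221, 241/221)ᵀ = (1, 3)ᵀ

p = (1, 3)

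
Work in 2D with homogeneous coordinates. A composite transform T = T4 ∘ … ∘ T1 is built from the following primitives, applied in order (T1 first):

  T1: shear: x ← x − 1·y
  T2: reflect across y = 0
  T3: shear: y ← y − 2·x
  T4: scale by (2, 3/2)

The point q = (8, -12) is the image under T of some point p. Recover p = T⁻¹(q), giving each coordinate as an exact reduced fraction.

p = (4, 0)

T1 = [1 -1 0; 0 1 0; 0 0 1]
T2·T1 = [1 -1 0; 0 -1 0; 0 0 1]
T3·…·T1 = [1 -1 0; -2 1 0; 0 0 1]
T4·…·T1 = [2 -2 0; -3 3/2 0; 0 0 1]
det M = -3; M⁻¹ = [-1/2 -2/3 0; -1 -2/3 0; 0 0 1]
M⁻¹ · (8, -12)ᵀ = (4, 0)ᵀ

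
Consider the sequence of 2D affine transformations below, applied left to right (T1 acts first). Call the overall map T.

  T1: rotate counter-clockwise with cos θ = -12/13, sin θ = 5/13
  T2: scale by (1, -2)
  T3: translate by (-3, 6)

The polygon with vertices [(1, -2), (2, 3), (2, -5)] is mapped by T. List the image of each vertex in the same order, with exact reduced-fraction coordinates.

image vertices: (-41/13, 20/13), (-6, 10), (-38/13, -62/13)

T1 rotate counter-clockwise with cos θ = -12/13, sin θ = 5/13: (1, -2) → (-2/13, 29/13); (2, 3) → (-3, -2); (2, -5) → (1/13, 70/13)
T2 scale by (1, -2): (-2/13, 29/13) → (-2/13, -58/13); (-3, -2) → (-3, 4); (1/13, 70/13) → (1/13, -140/13)
T3 translate by (-3, 6): (-2/13, -58/13) → (-41/13, 20/13); (-3, 4) → (-6, 10); (1/13, -140/13) → (-38/13, -62/13)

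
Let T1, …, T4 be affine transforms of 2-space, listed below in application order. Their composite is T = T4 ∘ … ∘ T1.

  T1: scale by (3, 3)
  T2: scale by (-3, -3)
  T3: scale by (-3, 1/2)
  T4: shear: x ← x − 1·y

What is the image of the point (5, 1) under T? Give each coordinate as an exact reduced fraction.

T(p) = (279/2, -9/2)

T1 scale by (3, 3): (5, 1) → (15, 3)
T2 scale by (-3, -3): (15, 3) → (-45, -9)
T3 scale by (-3, 1/2): (-45, -9) → (135, -9/2)
T4 shear: x ← x − 1·y: (135, -9/2) → (279/2, -9/2)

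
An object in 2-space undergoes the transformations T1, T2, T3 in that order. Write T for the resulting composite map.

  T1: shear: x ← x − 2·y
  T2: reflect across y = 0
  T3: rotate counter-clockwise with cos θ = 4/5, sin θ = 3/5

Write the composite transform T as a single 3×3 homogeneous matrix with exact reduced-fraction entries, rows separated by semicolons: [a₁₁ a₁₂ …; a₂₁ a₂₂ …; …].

T1 = [1 -2 0; 0 1 0; 0 0 1]
T2·T1 = [1 -2 0; 0 -1 0; 0 0 1]
T3·…·T1 = [4/5 -1 0; 3/5 -2 0; 0 0 1]

T = [4/5 -1 0; 3/5 -2 0; 0 0 1]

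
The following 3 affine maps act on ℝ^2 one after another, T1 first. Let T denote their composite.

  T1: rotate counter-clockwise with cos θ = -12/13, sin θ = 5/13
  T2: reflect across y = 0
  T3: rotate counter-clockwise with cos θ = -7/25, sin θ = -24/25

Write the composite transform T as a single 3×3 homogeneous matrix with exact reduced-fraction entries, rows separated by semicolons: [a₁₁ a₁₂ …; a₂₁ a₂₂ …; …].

T1 = [-12/13 -5/13 0; 5/13 -12/13 0; 0 0 1]
T2·T1 = [-12/13 -5/13 0; -5/13 12/13 0; 0 0 1]
T3·…·T1 = [-36/325 323/325 0; 323/325 36/325 0; 0 0 1]

T = [-36/325 323/325 0; 323/325 36/325 0; 0 0 1]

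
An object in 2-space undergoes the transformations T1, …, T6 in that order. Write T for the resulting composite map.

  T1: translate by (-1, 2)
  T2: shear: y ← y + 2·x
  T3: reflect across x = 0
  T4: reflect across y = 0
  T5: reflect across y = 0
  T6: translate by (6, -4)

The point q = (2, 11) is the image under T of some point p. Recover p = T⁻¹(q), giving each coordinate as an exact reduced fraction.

p = (5, 5)

T1 = [1 0 -1; 0 1 2; 0 0 1]
T2·T1 = [1 0 -1; 2 1 0; 0 0 1]
T3·…·T1 = [-1 0 1; 2 1 0; 0 0 1]
T4·…·T1 = [-1 0 1; -2 -1 0; 0 0 1]
T5·…·T1 = [-1 0 1; 2 1 0; 0 0 1]
T6·…·T1 = [-1 0 7; 2 1 -4; 0 0 1]
det M = -1; M⁻¹ = [-1 0 7; 2 1 -10; 0 0 1]
M⁻¹ · (2, 11)ᵀ = (5, 5)ᵀ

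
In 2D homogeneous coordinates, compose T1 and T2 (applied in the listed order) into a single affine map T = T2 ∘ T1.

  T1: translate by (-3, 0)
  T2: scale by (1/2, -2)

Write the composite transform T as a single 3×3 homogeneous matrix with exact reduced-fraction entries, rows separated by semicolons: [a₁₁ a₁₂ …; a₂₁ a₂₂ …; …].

T = [1/2 0 -3/2; 0 -2 0; 0 0 1]

T1 = [1 0 -3; 0 1 0; 0 0 1]
T2·T1 = [1/2 0 -3/2; 0 -2 0; 0 0 1]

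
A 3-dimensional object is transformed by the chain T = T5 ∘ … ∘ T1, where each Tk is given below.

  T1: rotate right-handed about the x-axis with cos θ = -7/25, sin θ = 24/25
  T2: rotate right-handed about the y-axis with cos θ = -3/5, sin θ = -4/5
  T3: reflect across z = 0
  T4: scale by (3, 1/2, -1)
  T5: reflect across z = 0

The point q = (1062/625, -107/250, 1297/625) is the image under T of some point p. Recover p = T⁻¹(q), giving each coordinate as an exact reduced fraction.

T1 = [1 0 0 0; 0 -7/25 -24/25 0; 0 24/25 -7/25 0; 0 0 0 1]
T2·T1 = [-3/5 -96/125 28/125 0; 0 -7/25 -24/25 0; 4/5 -72/125 21/125 0; 0 0 0 1]
T3·…·T1 = [-3/5 -96/125 28/125 0; 0 -7/25 -24/25 0; -4/5 72/125 -21/125 0; 0 0 0 1]
T4·…·T1 = [-9/5 -288/125 84/125 0; 0 -7/50 -12/25 0; 4/5 -72/125 21/125 0; 0 0 0 1]
T5·…·T1 = [-9/5 -288/125 84/125 0; 0 -7/50 -12/25 0; -4/5 72/125 -21/125 0; 0 0 0 1]
det M = -3/2; M⁻¹ = [-1/5 0 -4/5 0; -32/125 -14/25 72/125 0; 28/375 -48/25 -21/125 0; 0 0 0 1]
M⁻¹ · (1062/625, -107/250, 1297/625)ᵀ = (-2, 1, 3/5)ᵀ

p = (-2, 1, 3/5)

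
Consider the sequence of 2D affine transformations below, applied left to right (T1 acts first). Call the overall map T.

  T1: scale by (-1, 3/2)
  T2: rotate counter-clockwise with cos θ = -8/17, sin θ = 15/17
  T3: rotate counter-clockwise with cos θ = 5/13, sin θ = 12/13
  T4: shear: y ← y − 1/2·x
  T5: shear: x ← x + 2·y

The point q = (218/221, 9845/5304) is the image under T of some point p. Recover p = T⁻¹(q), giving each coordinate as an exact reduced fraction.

T1 = [-1 0 0; 0 3/2 0; 0 0 1]
T2·T1 = [8/17 -45/34 0; -15/17 -12/17 0; 0 0 1]
T3·…·T1 = [220/221 63/442 0; 21/221 -330/221 0; 0 0 1]
T4·…·T1 = [220/221 63/442 0; -89/221 -1383/884 0; 0 0 1]
T5·…·T1 = [42/221 -660/221 0; -89/221 -1383/884 0; 0 0 1]
det M = -3/2; M⁻¹ = [461/442 -440/221 0; -178/663 -28/221 0; 0 0 1]
M⁻¹ · (218/221, 9845/5304)ᵀ = (-8/3, -1/2)ᵀ

p = (-8/3, -1/2)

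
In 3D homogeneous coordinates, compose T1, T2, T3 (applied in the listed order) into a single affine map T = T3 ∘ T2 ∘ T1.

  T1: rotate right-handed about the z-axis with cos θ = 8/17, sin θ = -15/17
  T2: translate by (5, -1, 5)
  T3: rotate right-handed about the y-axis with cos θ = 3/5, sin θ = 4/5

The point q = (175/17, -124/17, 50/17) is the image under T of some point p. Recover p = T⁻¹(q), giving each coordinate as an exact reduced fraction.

T1 = [8/17 15/17 0 0; -15/17 8/17 0 0; 0 0 1 0; 0 0 0 1]
T2·T1 = [8/17 15/17 0 5; -15/17 8/17 0 -1; 0 0 1 5; 0 0 0 1]
T3·…·T1 = [24/85 9/17 4/5 7; -15/17 8/17 0 -1; -32/85 -12/17 3/5 -1; 0 0 0 1]
det M = 1; M⁻¹ = [24/85 -15/17 -32/85 -55/17; 9/17 8/17 -12/17 -67/17; 4/5 0 3/5 -5; 0 0 0 1]
M⁻¹ · (175/17, -124/17, 50/17)ᵀ = (5, -4, 5)ᵀ

p = (5, -4, 5)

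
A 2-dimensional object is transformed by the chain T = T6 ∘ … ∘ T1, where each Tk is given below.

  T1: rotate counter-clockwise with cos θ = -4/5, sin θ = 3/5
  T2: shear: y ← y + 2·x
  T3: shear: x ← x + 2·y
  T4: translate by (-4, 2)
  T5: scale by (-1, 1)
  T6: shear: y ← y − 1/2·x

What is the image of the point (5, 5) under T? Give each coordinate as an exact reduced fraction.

T1 rotate counter-clockwise with cos θ = -4/5, sin θ = 3/5: (5, 5) → (-7, -1)
T2 shear: y ← y + 2·x: (-7, -1) → (-7, -15)
T3 shear: x ← x + 2·y: (-7, -15) → (-37, -15)
T4 translate by (-4, 2): (-37, -15) → (-41, -13)
T5 scale by (-1, 1): (-41, -13) → (41, -13)
T6 shear: y ← y − 1/2·x: (41, -13) → (41, -67/2)

T(p) = (41, -67/2)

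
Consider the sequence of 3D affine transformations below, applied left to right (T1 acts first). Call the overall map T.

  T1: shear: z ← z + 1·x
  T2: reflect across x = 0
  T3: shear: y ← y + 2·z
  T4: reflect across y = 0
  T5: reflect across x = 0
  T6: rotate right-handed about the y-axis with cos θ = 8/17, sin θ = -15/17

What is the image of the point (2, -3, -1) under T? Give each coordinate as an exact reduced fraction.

T1 shear: z ← z + 1·x: (2, -3, -1) → (2, -3, 1)
T2 reflect across x = 0: (2, -3, 1) → (-2, -3, 1)
T3 shear: y ← y + 2·z: (-2, -3, 1) → (-2, -1, 1)
T4 reflect across y = 0: (-2, -1, 1) → (-2, 1, 1)
T5 reflect across x = 0: (-2, 1, 1) → (2, 1, 1)
T6 rotate right-handed about the y-axis with cos θ = 8/17, sin θ = -15/17: (2, 1, 1) → (1/17, 1, 38/17)

T(p) = (1/17, 1, 38/17)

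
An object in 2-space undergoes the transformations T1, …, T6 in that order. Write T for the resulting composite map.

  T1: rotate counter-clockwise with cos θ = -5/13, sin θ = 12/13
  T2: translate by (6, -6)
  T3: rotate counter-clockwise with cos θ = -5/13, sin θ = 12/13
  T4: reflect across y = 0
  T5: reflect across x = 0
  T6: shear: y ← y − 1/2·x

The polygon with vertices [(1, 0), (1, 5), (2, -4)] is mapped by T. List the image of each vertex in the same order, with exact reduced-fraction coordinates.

image vertices: (-427/169, -1985/338), (-79/13, -15/26), (172/169, -1648/169)

T1 rotate counter-clockwise with cos θ = -5/13, sin θ = 12/13: (1, 0) → (-5/13, 12/13); (1, 5) → (-5, -1); (2, -4) → (38/13, 44/13)
T2 translate by (6, -6): (-5/13, 12/13) → (73/13, -66/13); (-5, -1) → (1, -7); (38/13, 44/13) → (116/13, -34/13)
T3 rotate counter-clockwise with cos θ = -5/13, sin θ = 12/13: (73/13, -66/13) → (427/169, 1206/169); (1, -7) → (79/13, 47/13); (116/13, -34/13) → (-172/169, 1562/169)
T4 reflect across y = 0: (427/169, 1206/169) → (427/169, -1206/169); (79/13, 47/13) → (79/13, -47/13); (-172/169, 1562/169) → (-172/169, -1562/169)
T5 reflect across x = 0: (427/169, -1206/169) → (-427/169, -1206/169); (79/13, -47/13) → (-79/13, -47/13); (-172/169, -1562/169) → (172/169, -1562/169)
T6 shear: y ← y − 1/2·x: (-427/169, -1206/169) → (-427/169, -1985/338); (-79/13, -47/13) → (-79/13, -15/26); (172/169, -1562/169) → (172/169, -1648/169)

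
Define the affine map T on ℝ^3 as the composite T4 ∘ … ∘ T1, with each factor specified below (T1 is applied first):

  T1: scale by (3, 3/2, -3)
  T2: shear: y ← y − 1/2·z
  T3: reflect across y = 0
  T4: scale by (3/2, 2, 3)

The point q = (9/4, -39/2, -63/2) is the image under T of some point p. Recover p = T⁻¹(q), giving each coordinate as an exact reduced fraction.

T1 = [3 0 0 0; 0 3/2 0 0; 0 0 -3 0; 0 0 0 1]
T2·T1 = [3 0 0 0; 0 3/2 3/2 0; 0 0 -3 0; 0 0 0 1]
T3·…·T1 = [3 0 0 0; 0 -3/2 -3/2 0; 0 0 -3 0; 0 0 0 1]
T4·…·T1 = [9/2 0 0 0; 0 -3 -3 0; 0 0 -9 0; 0 0 0 1]
det M = 243/2; M⁻¹ = [2/9 0 0 0; 0 -1/3 1/9 0; 0 0 -1/9 0; 0 0 0 1]
M⁻¹ · (9/4, -39/2, -63/2)ᵀ = (1/2, 3, 7/2)ᵀ

p = (1/2, 3, 7/2)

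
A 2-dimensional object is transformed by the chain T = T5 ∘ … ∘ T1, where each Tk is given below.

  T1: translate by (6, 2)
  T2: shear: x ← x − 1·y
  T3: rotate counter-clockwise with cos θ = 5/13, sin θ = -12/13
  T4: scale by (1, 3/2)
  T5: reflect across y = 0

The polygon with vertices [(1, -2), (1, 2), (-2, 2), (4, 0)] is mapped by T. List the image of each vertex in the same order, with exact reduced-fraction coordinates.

T1 translate by (6, 2): (1, -2) → (7, 0); (1, 2) → (7, 4); (-2, 2) → (4, 4); (4, 0) → (10, 2)
T2 shear: x ← x − 1·y: (7, 0) → (7, 0); (7, 4) → (3, 4); (4, 4) → (0, 4); (10, 2) → (8, 2)
T3 rotate counter-clockwise with cos θ = 5/13, sin θ = -12/13: (7, 0) → (35/13, -84/13); (3, 4) → (63/13, -16/13); (0, 4) → (48/13, 20/13); (8, 2) → (64/13, -86/13)
T4 scale by (1, 3/2): (35/13, -84/13) → (35/13, -126/13); (63/13, -16/13) → (63/13, -24/13); (48/13, 20/13) → (48/13, 30/13); (64/13, -86/13) → (64/13, -129/13)
T5 reflect across y = 0: (35/13, -126/13) → (35/13, 126/13); (63/13, -24/13) → (63/13, 24/13); (48/13, 30/13) → (48/13, -30/13); (64/13, -129/13) → (64/13, 129/13)

image vertices: (35/13, 126/13), (63/13, 24/13), (48/13, -30/13), (64/13, 129/13)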